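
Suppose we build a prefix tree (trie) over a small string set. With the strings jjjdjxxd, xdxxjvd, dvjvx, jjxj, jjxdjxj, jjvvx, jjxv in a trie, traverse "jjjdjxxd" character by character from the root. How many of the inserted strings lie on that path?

Walk "jjjdjxxd" from the root; an end-of-word marker is hit whenever a stored word is a prefix of "jjjdjxxd".
Prefixes of the query that are stored words: "jjjdjxxd"
Count: 1

1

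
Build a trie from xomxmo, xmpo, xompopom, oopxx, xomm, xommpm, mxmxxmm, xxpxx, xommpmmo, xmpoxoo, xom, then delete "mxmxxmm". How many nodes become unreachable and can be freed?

Walk "mxmxxmm" from the leaf back toward the root, removing each node that no remaining word uses.
No other word shares any prefix with "mxmxxmm", so all 7 of its nodes go.
Nodes removed: 7

7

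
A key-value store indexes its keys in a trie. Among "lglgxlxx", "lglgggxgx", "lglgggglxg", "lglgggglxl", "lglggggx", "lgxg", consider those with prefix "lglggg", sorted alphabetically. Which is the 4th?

Words with prefix "lglggg", in lexicographic order: "lglgggglxg", "lglgggglxl", "lglggggx", "lglgggxgx"
Position 4: lglgggxgx

lglgggxgx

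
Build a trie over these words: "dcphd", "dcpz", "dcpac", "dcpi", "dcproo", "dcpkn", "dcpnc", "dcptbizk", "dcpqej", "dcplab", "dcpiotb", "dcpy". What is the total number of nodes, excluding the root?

31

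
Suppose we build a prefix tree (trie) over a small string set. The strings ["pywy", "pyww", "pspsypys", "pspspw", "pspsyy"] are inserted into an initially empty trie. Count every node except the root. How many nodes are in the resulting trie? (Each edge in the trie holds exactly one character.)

15

Trace insertions, counting only characters that open a new branch:
  "pywy" → 4 new (p, y, w, y)
  "pyww" → prefix "pyw" already present; 1 new (w)
  "pspsypys" → prefix "p" already present; 7 new (s, p, s, y, p, y, s)
  "pspspw" → prefix "psps" already present; 2 new (p, w)
  "pspsyy" → prefix "pspsy" already present; 1 new (y)
Total nodes = 4 + 1 + 7 + 2 + 1 = 15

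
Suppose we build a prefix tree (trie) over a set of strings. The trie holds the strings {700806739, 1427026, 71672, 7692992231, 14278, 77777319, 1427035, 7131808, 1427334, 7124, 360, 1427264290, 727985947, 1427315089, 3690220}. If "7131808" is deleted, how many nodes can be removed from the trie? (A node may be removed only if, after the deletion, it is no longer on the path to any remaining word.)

5

A node on "7131808"'s path can go only if nothing else ends at it or branches off below it.
The suffix "31808" (5 nodes) is used only by "7131808"; the node for "71" still has the child "6", so pruning stops there.
Nodes removed: 5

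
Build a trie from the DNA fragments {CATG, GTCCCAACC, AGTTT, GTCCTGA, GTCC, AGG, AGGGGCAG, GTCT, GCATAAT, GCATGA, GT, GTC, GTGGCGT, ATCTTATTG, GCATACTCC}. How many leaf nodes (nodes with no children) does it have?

Leaves are exactly the stored words that no other stored word extends.
Those words: "AGGGGCAG", "AGTTT", "ATCTTATTG", "CATG", "GCATAAT", "GCATACTCC", "GCATGA", "GTCCCAACC", "GTCCTGA", "GTCT", "GTGGCGT"
Leaf count: 11

11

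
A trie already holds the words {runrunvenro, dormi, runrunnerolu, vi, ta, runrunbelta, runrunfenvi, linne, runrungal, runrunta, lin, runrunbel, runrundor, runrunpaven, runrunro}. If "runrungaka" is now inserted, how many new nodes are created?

"runrunga" is already a path in the trie; the remaining "ka" must be added.
Each of the 2 remaining characters creates one node.

2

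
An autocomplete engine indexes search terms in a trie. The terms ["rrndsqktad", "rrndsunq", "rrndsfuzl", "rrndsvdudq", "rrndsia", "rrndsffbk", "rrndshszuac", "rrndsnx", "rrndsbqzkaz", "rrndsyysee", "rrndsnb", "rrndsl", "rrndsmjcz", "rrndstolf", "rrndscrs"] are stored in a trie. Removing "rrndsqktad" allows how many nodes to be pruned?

5

After clearing the end-marker at "rrndsqktad", prune upward until reaching a node still needed by another word.
The suffix "qktad" (5 nodes) is used only by "rrndsqktad"; the node for "rrnds" still has the child "u", so pruning stops there.
Nodes removed: 5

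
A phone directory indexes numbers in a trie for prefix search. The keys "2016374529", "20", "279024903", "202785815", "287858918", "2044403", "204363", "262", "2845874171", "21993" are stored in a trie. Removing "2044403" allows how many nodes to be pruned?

After clearing the end-marker at "2044403", prune upward until reaching a node still needed by another word.
The suffix "4403" (4 nodes) is used only by "2044403"; the node for "204" still has the child "3", so pruning stops there.
Nodes removed: 4

4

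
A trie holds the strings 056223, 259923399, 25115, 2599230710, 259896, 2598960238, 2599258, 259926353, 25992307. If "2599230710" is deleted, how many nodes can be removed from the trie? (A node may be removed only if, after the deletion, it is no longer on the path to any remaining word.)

2

After clearing the end-marker at "2599230710", prune upward until reaching a node still needed by another word.
The suffix "10" (2 nodes) is used only by "2599230710"; "25992307" is itself a stored word, so pruning stops there.
Nodes removed: 2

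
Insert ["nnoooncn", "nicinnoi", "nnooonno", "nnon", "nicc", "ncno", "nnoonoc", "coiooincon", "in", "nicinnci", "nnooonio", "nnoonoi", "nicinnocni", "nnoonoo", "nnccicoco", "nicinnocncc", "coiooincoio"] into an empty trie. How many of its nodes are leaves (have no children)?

17

Leaves are exactly the stored words that no other stored word extends.
Those words: "coiooincoio", "coiooincon", "in", "ncno", "nicc", "nicinnci", "nicinnocncc", "nicinnocni", "nicinnoi", "nnccicoco", "nnon", "nnoonoc", "nnoonoi", "nnoonoo", "nnoooncn", "nnooonio", "nnooonno"
Leaf count: 17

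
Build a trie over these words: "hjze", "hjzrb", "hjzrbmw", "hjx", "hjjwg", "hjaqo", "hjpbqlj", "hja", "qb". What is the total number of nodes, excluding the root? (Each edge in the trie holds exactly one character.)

Count nodes per top-level branch (shared prefixes stored once):
  'h'-branch (hja, hjaqo, hjjwg, hjpbqlj, hjx, hjze, hjzrb, hjzrbmw): 20 nodes
  'q'-branch (qb): 2 nodes
Sum: 22

22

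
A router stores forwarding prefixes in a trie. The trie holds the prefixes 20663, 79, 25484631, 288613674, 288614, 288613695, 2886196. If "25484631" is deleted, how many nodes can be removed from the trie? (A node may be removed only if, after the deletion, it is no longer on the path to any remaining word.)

A node on "25484631"'s path can go only if nothing else ends at it or branches off below it.
The suffix "5484631" (7 nodes) is used only by "25484631"; the node for "2" still has the child "0", so pruning stops there.
Nodes removed: 7

7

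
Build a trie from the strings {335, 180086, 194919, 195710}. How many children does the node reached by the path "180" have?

Walk "180" from the root, arriving at one node.
Distinct next characters after "180": 0.
That node has 1 child edge.

1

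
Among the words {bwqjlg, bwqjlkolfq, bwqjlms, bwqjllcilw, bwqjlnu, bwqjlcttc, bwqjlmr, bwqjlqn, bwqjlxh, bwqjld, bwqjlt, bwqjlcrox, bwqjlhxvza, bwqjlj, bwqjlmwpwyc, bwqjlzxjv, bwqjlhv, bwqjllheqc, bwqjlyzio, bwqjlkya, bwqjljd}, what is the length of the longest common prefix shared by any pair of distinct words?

6

Equivalently: take the maximum, over all pairs, of their longest common prefix length.
"bwqjlcrox" and "bwqjlcttc" agree on "bwqjlc" (6 characters) before diverging; nothing deeper is shared.
Longest shared-prefix length: 6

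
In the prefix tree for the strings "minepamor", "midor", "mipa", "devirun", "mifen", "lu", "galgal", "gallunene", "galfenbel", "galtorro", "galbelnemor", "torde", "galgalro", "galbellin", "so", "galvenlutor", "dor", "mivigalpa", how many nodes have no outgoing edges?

A leaf is a node with no children — equivalently, the end of a word that is not a proper prefix of any other stored word.
Those words: "devirun", "dor", "galbellin", "galbelnemor", "galfenbel", "galgalro", "gallunene", "galtorro", "galvenlutor", "lu", "midor", "mifen", "minepamor", "mipa", "mivigalpa", "so", "torde"
Leaf count: 17

17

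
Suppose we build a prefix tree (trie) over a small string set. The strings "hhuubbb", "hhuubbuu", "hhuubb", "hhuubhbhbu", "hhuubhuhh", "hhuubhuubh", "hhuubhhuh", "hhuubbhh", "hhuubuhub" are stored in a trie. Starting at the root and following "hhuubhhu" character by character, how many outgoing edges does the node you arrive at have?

1

Follow the path "hhuubhhu" to its node, then look at its outgoing edges.
Distinct next characters after "hhuubhhu": h.
That node has 1 child edge.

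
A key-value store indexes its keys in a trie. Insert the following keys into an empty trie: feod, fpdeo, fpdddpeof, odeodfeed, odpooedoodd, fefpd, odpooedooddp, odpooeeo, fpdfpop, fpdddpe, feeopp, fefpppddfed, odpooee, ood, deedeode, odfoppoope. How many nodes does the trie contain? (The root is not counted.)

71

Insert word by word; a character creates a node only if that edge doesn't already exist:
  "feod" → 4 new (f, e, o, d)
  "fpdeo" → prefix "f" already present; 4 new (p, d, e, o)
  "fpdddpeof" → prefix "fpd" already present; 6 new (d, d, p, e, o, f)
  "odeodfeed" → 9 new (o, d, e, o, d, f, e, e, d)
  "odpooedoodd" → prefix "od" already present; 9 new (p, o, o, e, d, o, o, d, d)
  "fefpd" → prefix "fe" already present; 3 new (f, p, d)
  "odpooedooddp" → prefix "odpooedoodd" already present; 1 new (p)
  "odpooeeo" → prefix "odpooe" already present; 2 new (e, o)
  "fpdfpop" → prefix "fpd" already present; 4 new (f, p, o, p)
  "fpdddpe" → prefix "fpdddpe" already present; 0 new (none)
  "feeopp" → prefix "fe" already present; 4 new (e, o, p, p)
  "fefpppddfed" → prefix "fefp" already present; 7 new (p, p, d, d, f, e, d)
  "odpooee" → prefix "odpooee" already present; 0 new (none)
  "ood" → prefix "o" already present; 2 new (o, d)
  "deedeode" → 8 new (d, e, e, d, e, o, d, e)
  "odfoppoope" → prefix "od" already present; 8 new (f, o, p, p, o, o, p, e)
Total nodes = 4 + 4 + 6 + 9 + 9 + 3 + 1 + 2 + 4 + 0 + 4 + 7 + 0 + 2 + 8 + 8 = 71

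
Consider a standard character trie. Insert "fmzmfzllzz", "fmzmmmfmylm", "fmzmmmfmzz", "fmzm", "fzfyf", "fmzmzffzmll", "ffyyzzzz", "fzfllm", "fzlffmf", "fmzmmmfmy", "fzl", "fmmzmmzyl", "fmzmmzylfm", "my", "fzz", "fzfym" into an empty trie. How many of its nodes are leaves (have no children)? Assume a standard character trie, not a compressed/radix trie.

A leaf is a node with no children — equivalently, the end of a word that is not a proper prefix of any other stored word.
Those words: "ffyyzzzz", "fmmzmmzyl", "fmzmfzllzz", "fmzmmmfmylm", "fmzmmmfmzz", "fmzmmzylfm", "fmzmzffzmll", "fzfllm", "fzfyf", "fzfym", "fzlffmf", "fzz", "my"
Leaf count: 13

13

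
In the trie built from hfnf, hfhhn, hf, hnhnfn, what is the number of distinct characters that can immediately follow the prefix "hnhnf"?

The children of the "hnhnf" node are the distinct next characters among strings starting with "hnhnf".
Characters that immediately follow "hnhnf" among the stored strings: {n}.
That node has 1 child edge.

1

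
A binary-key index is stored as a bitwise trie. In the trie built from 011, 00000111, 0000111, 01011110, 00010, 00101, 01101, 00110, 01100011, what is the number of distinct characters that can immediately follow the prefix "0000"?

2

Walk "0000" from the root, arriving at one node.
Distinct next characters after "0000": 0, 1.
That node has 2 child edges.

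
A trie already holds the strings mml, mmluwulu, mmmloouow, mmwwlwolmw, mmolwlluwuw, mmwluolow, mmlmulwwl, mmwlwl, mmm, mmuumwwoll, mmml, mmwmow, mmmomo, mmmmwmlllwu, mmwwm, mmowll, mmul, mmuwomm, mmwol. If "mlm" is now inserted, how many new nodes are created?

2

The longest prefix of "mlm" already in the trie is "m" (length 1).
New nodes needed: |"mlm"| − 1 = 3 − 1 = 2.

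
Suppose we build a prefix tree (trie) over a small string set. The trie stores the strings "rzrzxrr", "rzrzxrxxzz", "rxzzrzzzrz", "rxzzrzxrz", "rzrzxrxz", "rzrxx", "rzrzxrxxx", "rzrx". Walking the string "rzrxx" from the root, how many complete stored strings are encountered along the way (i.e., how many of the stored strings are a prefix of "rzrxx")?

Traverse "rzrxx" character by character; count nodes along the way that are marked as word ends.
Prefixes of the query that are stored words: "rzrx", "rzrxx"
Count: 2

2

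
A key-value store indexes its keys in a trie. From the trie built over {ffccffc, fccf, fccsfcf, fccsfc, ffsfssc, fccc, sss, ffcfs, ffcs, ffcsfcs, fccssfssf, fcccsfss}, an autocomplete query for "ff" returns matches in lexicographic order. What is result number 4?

ffcsfcs

DFS of the "ff" subtree visits, in order: "ffccffc", "ffcfs", "ffcs", "ffcsfcs", "ffsfssc"
Position 4: ffcsfcs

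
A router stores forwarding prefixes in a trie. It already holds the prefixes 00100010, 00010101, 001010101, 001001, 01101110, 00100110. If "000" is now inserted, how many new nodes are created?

"000" is already a full path in the trie; only an end-marker is added.
No new nodes are needed: 0.

0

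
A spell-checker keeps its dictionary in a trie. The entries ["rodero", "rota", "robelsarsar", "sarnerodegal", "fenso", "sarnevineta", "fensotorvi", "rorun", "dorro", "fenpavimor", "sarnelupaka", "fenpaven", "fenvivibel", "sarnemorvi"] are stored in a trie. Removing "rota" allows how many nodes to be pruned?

2

Walk "rota" from the leaf back toward the root, removing each node that no remaining word uses.
The suffix "ta" (2 nodes) is used only by "rota"; the node for "ro" still has the child "d", so pruning stops there.
Nodes removed: 2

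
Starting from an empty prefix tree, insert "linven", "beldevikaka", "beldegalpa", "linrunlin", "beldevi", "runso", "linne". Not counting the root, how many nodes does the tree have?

Trace insertions, counting only characters that open a new branch:
  "linven" → 6 new (l, i, n, v, e, n)
  "beldevikaka" → 11 new (b, e, l, d, e, v, i, k, a, k, a)
  "beldegalpa" → prefix "belde" already present; 5 new (g, a, l, p, a)
  "linrunlin" → prefix "lin" already present; 6 new (r, u, n, l, i, n)
  "beldevi" → prefix "beldevi" already present; 0 new (none)
  "runso" → 5 new (r, u, n, s, o)
  "linne" → prefix "lin" already present; 2 new (n, e)
Total nodes = 6 + 11 + 5 + 6 + 0 + 5 + 2 = 35

35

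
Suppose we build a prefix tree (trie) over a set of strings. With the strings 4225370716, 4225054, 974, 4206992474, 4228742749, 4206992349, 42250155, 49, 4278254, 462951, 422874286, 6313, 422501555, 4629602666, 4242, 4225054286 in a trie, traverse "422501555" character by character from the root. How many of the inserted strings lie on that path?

Walk "422501555" from the root; an end-of-word marker is hit whenever a stored word is a prefix of "422501555".
Prefixes of the query that are stored words: "42250155", "422501555"
Count: 2

2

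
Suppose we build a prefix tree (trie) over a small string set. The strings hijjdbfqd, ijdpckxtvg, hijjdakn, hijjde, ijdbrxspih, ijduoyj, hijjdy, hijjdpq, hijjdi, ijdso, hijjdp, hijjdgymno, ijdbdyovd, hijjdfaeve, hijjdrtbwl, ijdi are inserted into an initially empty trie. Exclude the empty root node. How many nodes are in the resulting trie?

Trace insertions, counting only characters that open a new branch:
  "hijjdbfqd" → 9 new (h, i, j, j, d, b, f, q, d)
  "ijdpckxtvg" → 10 new (i, j, d, p, c, k, x, t, v, g)
  "hijjdakn" → prefix "hijjd" already present; 3 new (a, k, n)
  "hijjde" → prefix "hijjd" already present; 1 new (e)
  "ijdbrxspih" → prefix "ijd" already present; 7 new (b, r, x, s, p, i, h)
  "ijduoyj" → prefix "ijd" already present; 4 new (u, o, y, j)
  "hijjdy" → prefix "hijjd" already present; 1 new (y)
  "hijjdpq" → prefix "hijjd" already present; 2 new (p, q)
  "hijjdi" → prefix "hijjd" already present; 1 new (i)
  "ijdso" → prefix "ijd" already present; 2 new (s, o)
  "hijjdp" → prefix "hijjdp" already present; 0 new (none)
  "hijjdgymno" → prefix "hijjd" already present; 5 new (g, y, m, n, o)
  "ijdbdyovd" → prefix "ijdb" already present; 5 new (d, y, o, v, d)
  "hijjdfaeve" → prefix "hijjd" already present; 5 new (f, a, e, v, e)
  "hijjdrtbwl" → prefix "hijjd" already present; 5 new (r, t, b, w, l)
  "ijdi" → prefix "ijd" already present; 1 new (i)
Total nodes = 9 + 10 + 3 + 1 + 7 + 4 + 1 + 2 + 1 + 2 + 0 + 5 + 5 + 5 + 5 + 1 = 61

61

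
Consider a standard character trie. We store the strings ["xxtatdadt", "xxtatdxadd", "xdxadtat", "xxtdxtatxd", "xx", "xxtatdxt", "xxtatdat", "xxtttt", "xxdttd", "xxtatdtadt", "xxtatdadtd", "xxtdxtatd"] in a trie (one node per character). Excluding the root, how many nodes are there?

Trace insertions, counting only characters that open a new branch:
  "xxtatdadt" → 9 new (x, x, t, a, t, d, a, d, t)
  "xxtatdxadd" → prefix "xxtatd" already present; 4 new (x, a, d, d)
  "xdxadtat" → prefix "x" already present; 7 new (d, x, a, d, t, a, t)
  "xxtdxtatxd" → prefix "xxt" already present; 7 new (d, x, t, a, t, x, d)
  "xx" → prefix "xx" already present; 0 new (none)
  "xxtatdxt" → prefix "xxtatdx" already present; 1 new (t)
  "xxtatdat" → prefix "xxtatda" already present; 1 new (t)
  "xxtttt" → prefix "xxt" already present; 3 new (t, t, t)
  "xxdttd" → prefix "xx" already present; 4 new (d, t, t, d)
  "xxtatdtadt" → prefix "xxtatd" already present; 4 new (t, a, d, t)
  "xxtatdadtd" → prefix "xxtatdadt" already present; 1 new (d)
  "xxtdxtatd" → prefix "xxtdxtat" already present; 1 new (d)
Total nodes = 9 + 4 + 7 + 7 + 0 + 1 + 1 + 3 + 4 + 4 + 1 + 1 = 42

42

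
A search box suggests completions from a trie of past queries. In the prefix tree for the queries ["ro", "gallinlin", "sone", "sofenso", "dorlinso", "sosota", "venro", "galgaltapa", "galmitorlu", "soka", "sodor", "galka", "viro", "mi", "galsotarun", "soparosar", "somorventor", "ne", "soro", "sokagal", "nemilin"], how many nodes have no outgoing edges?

19

Leaves are exactly the stored words that no other stored word extends.
Those words: "dorlinso", "galgaltapa", "galka", "gallinlin", "galmitorlu", "galsotarun", "mi", "nemilin", "ro", "sodor", "sofenso", "sokagal", "somorventor", "sone", "soparosar", "soro", "sosota", "venro", "viro"
Leaf count: 19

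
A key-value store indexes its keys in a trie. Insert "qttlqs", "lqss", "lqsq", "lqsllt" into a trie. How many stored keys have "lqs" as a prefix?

Walk to "lqs"; the words in its subtree are exactly those with that prefix.
Words under "lqs": lqsllt, lqsq, lqss
Count: 3

3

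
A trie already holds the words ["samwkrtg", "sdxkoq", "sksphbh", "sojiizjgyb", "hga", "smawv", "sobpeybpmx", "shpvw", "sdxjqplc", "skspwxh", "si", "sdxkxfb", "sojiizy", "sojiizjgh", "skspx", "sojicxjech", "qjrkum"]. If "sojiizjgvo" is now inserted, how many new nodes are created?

Walking "sojiizjgvo" from the root, the first 8 characters ("sojiizjg") follow existing edges; "v" is the first miss.
New nodes needed: |"sojiizjgvo"| − 8 = 10 − 8 = 2.

2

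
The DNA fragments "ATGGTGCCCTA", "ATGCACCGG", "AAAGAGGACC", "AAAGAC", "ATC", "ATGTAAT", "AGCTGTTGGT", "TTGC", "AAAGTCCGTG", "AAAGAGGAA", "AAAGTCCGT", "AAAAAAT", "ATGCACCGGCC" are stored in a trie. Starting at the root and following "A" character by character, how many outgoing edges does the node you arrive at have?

The children of the "A" node are the distinct next characters among strings starting with "A".
Distinct next characters after "A": A, G, T.
That node has 3 child edges.

3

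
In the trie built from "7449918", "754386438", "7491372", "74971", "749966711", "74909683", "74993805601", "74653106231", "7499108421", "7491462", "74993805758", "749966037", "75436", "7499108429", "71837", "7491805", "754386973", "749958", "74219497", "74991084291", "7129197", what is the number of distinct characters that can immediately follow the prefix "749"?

4

The children of the "749" node are the distinct next characters among strings starting with "749".
Distinct next characters after "749": 0, 1, 7, 9.
That node has 4 child edges.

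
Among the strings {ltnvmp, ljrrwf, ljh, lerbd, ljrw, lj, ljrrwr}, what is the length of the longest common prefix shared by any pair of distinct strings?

5

The deepest shared node is where two words last agree before diverging.
"ljrrwf" and "ljrrwr" agree on "ljrrw" (5 characters) before diverging; nothing deeper is shared.
Longest shared-prefix length: 5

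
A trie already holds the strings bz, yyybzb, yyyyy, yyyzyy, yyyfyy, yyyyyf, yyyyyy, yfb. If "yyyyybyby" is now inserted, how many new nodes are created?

"yyyyy" is already a path in the trie; the remaining "byby" must be added.
So 9 − 5 = 4 new nodes.

4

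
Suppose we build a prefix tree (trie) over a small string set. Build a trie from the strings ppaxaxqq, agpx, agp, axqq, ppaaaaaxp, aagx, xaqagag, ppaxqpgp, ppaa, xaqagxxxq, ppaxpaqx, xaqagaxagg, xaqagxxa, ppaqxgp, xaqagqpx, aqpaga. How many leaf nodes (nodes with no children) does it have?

14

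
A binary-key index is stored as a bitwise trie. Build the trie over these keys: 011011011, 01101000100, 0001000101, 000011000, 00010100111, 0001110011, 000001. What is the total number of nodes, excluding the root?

Trace insertions, counting only characters that open a new branch:
  "011011011" → 9 new (0, 1, 1, 0, 1, 1, 0, 1, 1)
  "01101000100" → prefix "01101" already present; 6 new (0, 0, 0, 1, 0, 0)
  "0001000101" → prefix "0" already present; 9 new (0, 0, 1, 0, 0, 0, 1, 0, 1)
  "000011000" → prefix "000" already present; 6 new (0, 1, 1, 0, 0, 0)
  "00010100111" → prefix "00010" already present; 6 new (1, 0, 0, 1, 1, 1)
  "0001110011" → prefix "0001" already present; 6 new (1, 1, 0, 0, 1, 1)
  "000001" → prefix "0000" already present; 2 new (0, 1)
Total nodes = 9 + 6 + 9 + 6 + 6 + 6 + 2 = 44

44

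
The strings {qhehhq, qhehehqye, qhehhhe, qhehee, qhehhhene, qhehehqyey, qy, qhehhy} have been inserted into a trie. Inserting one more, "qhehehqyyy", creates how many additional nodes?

2

The longest prefix of "qhehehqyyy" already in the trie is "qhehehqy" (length 8).
So 10 − 8 = 2 new nodes.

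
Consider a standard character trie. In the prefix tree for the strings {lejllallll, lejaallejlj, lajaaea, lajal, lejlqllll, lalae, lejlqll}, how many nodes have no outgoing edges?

6

A leaf is a node with no children — equivalently, the end of a word that is not a proper prefix of any other stored word.
Those words: "lajaaea", "lajal", "lalae", "lejaallejlj", "lejllallll", "lejlqllll"
Leaf count: 6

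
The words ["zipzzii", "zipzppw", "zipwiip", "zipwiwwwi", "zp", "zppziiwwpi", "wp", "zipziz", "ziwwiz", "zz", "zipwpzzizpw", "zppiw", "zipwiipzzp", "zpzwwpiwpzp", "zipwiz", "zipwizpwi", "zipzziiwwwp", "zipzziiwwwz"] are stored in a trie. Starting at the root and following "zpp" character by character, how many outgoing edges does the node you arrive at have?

Walk "zpp" from the root, arriving at one node.
Characters that immediately follow "zpp" among the stored strings: {i, z}.
That node has 2 child edges.

2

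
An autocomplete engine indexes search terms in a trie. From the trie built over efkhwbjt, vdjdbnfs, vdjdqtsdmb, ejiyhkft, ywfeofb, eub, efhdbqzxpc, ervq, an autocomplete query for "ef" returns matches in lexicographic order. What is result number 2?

efkhwbjt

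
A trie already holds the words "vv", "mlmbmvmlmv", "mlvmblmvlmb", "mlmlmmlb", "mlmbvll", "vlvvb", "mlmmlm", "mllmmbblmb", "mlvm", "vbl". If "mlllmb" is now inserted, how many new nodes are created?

3

The longest prefix of "mlllmb" already in the trie is "mll" (length 3).
Each of the 3 remaining characters creates one node.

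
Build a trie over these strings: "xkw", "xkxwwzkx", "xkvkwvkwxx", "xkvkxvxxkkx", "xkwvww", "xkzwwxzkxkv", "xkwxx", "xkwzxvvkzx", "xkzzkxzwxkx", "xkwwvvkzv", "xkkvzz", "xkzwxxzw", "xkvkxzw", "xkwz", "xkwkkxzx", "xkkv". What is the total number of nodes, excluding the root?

74

Count nodes per top-level branch (shared prefixes stored once):
  'x'-branch (xkkv, xkkvzz, xkvkwvkwxx, xkvkxvxxkkx, xkvkxzw, xkw, xkwkkxzx, xkwvww, xkwwvvkzv, xkwxx, xkwz, xkwzxvvkzx, xkxwwzkx, xkzwwxzkxkv, xkzwxxzw, xkzzkxzwxkx): 74 nodes
Sum: 74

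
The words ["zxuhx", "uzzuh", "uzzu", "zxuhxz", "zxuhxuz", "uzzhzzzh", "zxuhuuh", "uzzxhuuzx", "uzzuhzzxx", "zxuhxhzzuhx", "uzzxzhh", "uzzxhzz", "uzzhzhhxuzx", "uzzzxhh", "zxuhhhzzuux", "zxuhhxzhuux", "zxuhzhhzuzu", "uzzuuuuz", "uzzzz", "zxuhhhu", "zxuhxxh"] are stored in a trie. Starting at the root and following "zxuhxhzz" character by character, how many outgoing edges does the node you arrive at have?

1

The children of the "zxuhxhzz" node are the distinct next characters among strings starting with "zxuhxhzz".
Characters that immediately follow "zxuhxhzz" among the stored strings: {u}.
That node has 1 child edge.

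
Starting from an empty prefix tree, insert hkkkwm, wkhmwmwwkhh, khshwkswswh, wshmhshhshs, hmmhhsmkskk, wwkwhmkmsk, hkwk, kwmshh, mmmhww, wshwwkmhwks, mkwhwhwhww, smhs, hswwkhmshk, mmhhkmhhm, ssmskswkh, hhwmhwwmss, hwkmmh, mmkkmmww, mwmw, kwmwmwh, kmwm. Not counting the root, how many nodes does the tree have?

For each word, the new-node count is its length minus the longest prefix already in the trie:
  "hkkkwm" → 6 new (h, k, k, k, w, m)
  "wkhmwmwwkhh" → 11 new (w, k, h, m, w, m, w, w, k, h, h)
  "khshwkswswh" → 11 new (k, h, s, h, w, k, s, w, s, w, h)
  "wshmhshhshs" → prefix "w" already present; 10 new (s, h, m, h, s, h, h, s, h, s)
  "hmmhhsmkskk" → prefix "h" already present; 10 new (m, m, h, h, s, m, k, s, k, k)
  "wwkwhmkmsk" → prefix "w" already present; 9 new (w, k, w, h, m, k, m, s, k)
  "hkwk" → prefix "hk" already present; 2 new (w, k)
  "kwmshh" → prefix "k" already present; 5 new (w, m, s, h, h)
  "mmmhww" → 6 new (m, m, m, h, w, w)
  "wshwwkmhwks" → prefix "wsh" already present; 8 new (w, w, k, m, h, w, k, s)
  "mkwhwhwhww" → prefix "m" already present; 9 new (k, w, h, w, h, w, h, w, w)
  "smhs" → 4 new (s, m, h, s)
  "hswwkhmshk" → prefix "h" already present; 9 new (s, w, w, k, h, m, s, h, k)
  "mmhhkmhhm" → prefix "mm" already present; 7 new (h, h, k, m, h, h, m)
  "ssmskswkh" → prefix "s" already present; 8 new (s, m, s, k, s, w, k, h)
  "hhwmhwwmss" → prefix "h" already present; 9 new (h, w, m, h, w, w, m, s, s)
  "hwkmmh" → prefix "h" already present; 5 new (w, k, m, m, h)
  "mmkkmmww" → prefix "mm" already present; 6 new (k, k, m, m, w, w)
  "mwmw" → prefix "m" already present; 3 new (w, m, w)
  "kwmwmwh" → prefix "kwm" already present; 4 new (w, m, w, h)
  "kmwm" → prefix "k" already present; 3 new (m, w, m)
Total nodes = 6 + 11 + 11 + 10 + 10 + 9 + 2 + 5 + 6 + 8 + 9 + 4 + 9 + 7 + 8 + 9 + 5 + 6 + 3 + 4 + 3 = 145

145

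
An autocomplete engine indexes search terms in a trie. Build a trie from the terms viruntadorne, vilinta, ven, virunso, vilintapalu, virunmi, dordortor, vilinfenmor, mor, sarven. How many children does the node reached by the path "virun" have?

3

The children of the "virun" node are the distinct next characters among strings starting with "virun".
Distinct next characters after "virun": m, s, t.
That node has 3 child edges.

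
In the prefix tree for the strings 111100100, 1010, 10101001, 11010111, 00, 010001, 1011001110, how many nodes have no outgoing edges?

6

Leaves are exactly the stored words that no other stored word extends.
Those words: "00", "010001", "10101001", "1011001110", "11010111", "111100100"
Leaf count: 6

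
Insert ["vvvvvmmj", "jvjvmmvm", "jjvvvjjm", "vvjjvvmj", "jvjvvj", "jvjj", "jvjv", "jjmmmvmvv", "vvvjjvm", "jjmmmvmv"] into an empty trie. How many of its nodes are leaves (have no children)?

A leaf is a node with no children — equivalently, the end of a word that is not a proper prefix of any other stored word.
Those words: "jjmmmvmvv", "jjvvvjjm", "jvjj", "jvjvmmvm", "jvjvvj", "vvjjvvmj", "vvvjjvm", "vvvvvmmj"
Leaf count: 8

8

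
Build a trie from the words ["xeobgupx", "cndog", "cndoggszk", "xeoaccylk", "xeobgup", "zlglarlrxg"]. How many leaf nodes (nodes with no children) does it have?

4

Leaves are exactly the stored words that no other stored word extends.
Those words: "cndoggszk", "xeoaccylk", "xeobgupx", "zlglarlrxg"
Leaf count: 4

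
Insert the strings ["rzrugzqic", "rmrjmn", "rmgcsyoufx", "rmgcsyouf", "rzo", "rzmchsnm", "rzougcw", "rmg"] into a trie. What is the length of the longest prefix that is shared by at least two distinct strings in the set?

Look for the deepest trie node that still has at least two words in its subtree.
e.g. "rmgcsyouf" and "rmgcsyoufx" share the prefix "rmgcsyouf" of length 9; no pair shares a longer one.
Longest shared-prefix length: 9

9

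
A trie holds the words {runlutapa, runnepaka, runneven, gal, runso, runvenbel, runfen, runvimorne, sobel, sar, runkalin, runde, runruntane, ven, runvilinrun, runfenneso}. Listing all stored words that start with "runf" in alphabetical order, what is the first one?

runfen

Words with prefix "runf", in lexicographic order: "runfen", "runfenneso"
Position 1: runfen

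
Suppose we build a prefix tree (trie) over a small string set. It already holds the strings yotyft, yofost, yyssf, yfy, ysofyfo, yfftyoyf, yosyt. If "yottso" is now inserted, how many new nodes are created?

3

"yot" is already a path in the trie; the remaining "tso" must be added.
So 6 − 3 = 3 new nodes.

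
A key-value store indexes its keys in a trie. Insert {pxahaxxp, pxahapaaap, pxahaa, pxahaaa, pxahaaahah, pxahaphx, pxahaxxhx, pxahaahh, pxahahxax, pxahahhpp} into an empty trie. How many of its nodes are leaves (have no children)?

A leaf is a node with no children — equivalently, the end of a word that is not a proper prefix of any other stored word.
Those words: "pxahaaahah", "pxahaahh", "pxahahhpp", "pxahahxax", "pxahapaaap", "pxahaphx", "pxahaxxhx", "pxahaxxp"
Leaf count: 8

8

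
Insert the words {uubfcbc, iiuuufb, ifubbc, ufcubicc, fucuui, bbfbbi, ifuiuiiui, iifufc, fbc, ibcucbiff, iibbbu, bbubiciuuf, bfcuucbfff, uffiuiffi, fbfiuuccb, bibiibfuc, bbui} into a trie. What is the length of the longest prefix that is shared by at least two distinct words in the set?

3

Equivalently: take the maximum, over all pairs, of their longest common prefix length.
"bbubiciuuf" and "bbui" agree on "bbu" (3 characters) before diverging; nothing deeper is shared.
Longest shared-prefix length: 3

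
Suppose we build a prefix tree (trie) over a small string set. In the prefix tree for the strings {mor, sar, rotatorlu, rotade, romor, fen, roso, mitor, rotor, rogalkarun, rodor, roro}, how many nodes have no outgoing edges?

12

Leaves are exactly the stored words that no other stored word extends.
Those words: "fen", "mitor", "mor", "rodor", "rogalkarun", "romor", "roro", "roso", "rotade", "rotatorlu", "rotor", "sar"
Leaf count: 12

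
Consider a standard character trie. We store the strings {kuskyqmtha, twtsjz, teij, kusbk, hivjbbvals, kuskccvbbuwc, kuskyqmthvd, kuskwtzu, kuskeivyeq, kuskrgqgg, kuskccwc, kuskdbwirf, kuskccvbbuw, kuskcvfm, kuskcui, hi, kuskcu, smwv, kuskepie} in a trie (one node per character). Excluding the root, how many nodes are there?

76

For each word, the new-node count is its length minus the longest prefix already in the trie:
  "kuskyqmtha" → 10 new (k, u, s, k, y, q, m, t, h, a)
  "twtsjz" → 6 new (t, w, t, s, j, z)
  "teij" → prefix "t" already present; 3 new (e, i, j)
  "kusbk" → prefix "kus" already present; 2 new (b, k)
  "hivjbbvals" → 10 new (h, i, v, j, b, b, v, a, l, s)
  "kuskccvbbuwc" → prefix "kusk" already present; 8 new (c, c, v, b, b, u, w, c)
  "kuskyqmthvd" → prefix "kuskyqmth" already present; 2 new (v, d)
  "kuskwtzu" → prefix "kusk" already present; 4 new (w, t, z, u)
  "kuskeivyeq" → prefix "kusk" already present; 6 new (e, i, v, y, e, q)
  "kuskrgqgg" → prefix "kusk" already present; 5 new (r, g, q, g, g)
  "kuskccwc" → prefix "kuskcc" already present; 2 new (w, c)
  "kuskdbwirf" → prefix "kusk" already present; 6 new (d, b, w, i, r, f)
  "kuskccvbbuw" → prefix "kuskccvbbuw" already present; 0 new (none)
  "kuskcvfm" → prefix "kuskc" already present; 3 new (v, f, m)
  "kuskcui" → prefix "kuskc" already present; 2 new (u, i)
  "hi" → prefix "hi" already present; 0 new (none)
  "kuskcu" → prefix "kuskcu" already present; 0 new (none)
  "smwv" → 4 new (s, m, w, v)
  "kuskepie" → prefix "kuske" already present; 3 new (p, i, e)
Total nodes = 10 + 6 + 3 + 2 + 10 + 8 + 2 + 4 + 6 + 5 + 2 + 6 + 0 + 3 + 2 + 0 + 0 + 4 + 3 = 76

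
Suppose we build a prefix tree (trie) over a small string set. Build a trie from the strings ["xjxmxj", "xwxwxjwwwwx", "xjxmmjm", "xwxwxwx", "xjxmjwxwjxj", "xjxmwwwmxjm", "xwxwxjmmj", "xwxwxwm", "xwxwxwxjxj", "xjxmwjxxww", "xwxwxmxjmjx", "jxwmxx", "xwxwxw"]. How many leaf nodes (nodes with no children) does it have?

11

Leaves are exactly the stored words that no other stored word extends.
Those words: "jxwmxx", "xjxmjwxwjxj", "xjxmmjm", "xjxmwjxxww", "xjxmwwwmxjm", "xjxmxj", "xwxwxjmmj", "xwxwxjwwwwx", "xwxwxmxjmjx", "xwxwxwm", "xwxwxwxjxj"
Leaf count: 11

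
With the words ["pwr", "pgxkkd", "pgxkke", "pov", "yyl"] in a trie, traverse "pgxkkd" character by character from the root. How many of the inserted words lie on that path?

1

Traverse "pgxkkd" character by character; count nodes along the way that are marked as word ends.
Prefixes of the query that are stored words: "pgxkkd"
Count: 1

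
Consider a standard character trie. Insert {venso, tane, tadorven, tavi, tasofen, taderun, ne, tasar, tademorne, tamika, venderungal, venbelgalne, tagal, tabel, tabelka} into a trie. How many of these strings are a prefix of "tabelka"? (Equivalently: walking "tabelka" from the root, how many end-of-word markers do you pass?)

2

Walk "tabelka" from the root; an end-of-word marker is hit whenever a stored word is a prefix of "tabelka".
Prefixes of the query that are stored words: "tabel", "tabelka"
Count: 2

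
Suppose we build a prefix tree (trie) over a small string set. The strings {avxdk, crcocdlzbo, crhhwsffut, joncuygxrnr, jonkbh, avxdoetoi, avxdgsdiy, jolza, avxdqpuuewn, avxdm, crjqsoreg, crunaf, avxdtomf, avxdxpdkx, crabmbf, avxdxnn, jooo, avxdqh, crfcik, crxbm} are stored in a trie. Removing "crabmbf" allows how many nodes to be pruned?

A node on "crabmbf"'s path can go only if nothing else ends at it or branches off below it.
The suffix "abmbf" (5 nodes) is used only by "crabmbf"; the node for "cr" still has the child "c", so pruning stops there.
Nodes removed: 5

5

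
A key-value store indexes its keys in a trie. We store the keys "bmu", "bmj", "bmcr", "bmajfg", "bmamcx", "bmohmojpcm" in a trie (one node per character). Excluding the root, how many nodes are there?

Count nodes per top-level branch (shared prefixes stored once):
  'b'-branch (bmajfg, bmamcx, bmcr, bmj, bmohmojpcm, bmu): 21 nodes
Sum: 21

21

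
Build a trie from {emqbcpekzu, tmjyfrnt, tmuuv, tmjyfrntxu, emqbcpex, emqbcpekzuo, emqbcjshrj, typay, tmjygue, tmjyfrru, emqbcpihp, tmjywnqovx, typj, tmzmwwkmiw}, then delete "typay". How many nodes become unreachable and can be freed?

A node on "typay"'s path can go only if nothing else ends at it or branches off below it.
The suffix "ay" (2 nodes) is used only by "typay"; the node for "typ" still has the child "j", so pruning stops there.
Nodes removed: 2

2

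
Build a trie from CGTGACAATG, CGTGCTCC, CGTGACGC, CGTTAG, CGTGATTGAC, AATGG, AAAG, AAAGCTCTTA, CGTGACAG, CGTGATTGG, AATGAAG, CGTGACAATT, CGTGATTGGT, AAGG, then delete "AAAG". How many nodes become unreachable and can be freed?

After clearing the end-marker at "AAAG", prune upward until reaching a node still needed by another word.
Every node on "AAAG" is still needed (e.g. by "AAAGCTCTTA"), so nothing is freed.
Nodes removed: 0

0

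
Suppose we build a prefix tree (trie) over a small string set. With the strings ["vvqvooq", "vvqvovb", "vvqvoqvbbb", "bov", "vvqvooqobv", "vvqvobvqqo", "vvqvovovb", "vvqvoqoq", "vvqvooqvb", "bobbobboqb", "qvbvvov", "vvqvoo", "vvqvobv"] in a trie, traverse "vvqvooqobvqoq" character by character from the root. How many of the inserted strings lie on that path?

3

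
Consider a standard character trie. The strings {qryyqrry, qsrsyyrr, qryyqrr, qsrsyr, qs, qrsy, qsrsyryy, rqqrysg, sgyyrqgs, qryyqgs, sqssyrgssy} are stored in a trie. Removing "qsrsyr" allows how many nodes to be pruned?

0

Walk "qsrsyr" from the leaf back toward the root, removing each node that no remaining word uses.
Every node on "qsrsyr" is still needed (e.g. by "qsrsyryy"), so nothing is freed.
Nodes removed: 0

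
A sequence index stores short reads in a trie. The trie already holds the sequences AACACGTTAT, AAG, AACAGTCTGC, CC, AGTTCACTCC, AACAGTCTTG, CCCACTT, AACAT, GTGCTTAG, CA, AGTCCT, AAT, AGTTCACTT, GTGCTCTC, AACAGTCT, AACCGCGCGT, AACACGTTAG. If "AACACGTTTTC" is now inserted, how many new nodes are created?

3

The longest prefix of "AACACGTTTTC" already in the trie is "AACACGTT" (length 8).
New nodes needed: |"AACACGTTTTC"| − 8 = 11 − 8 = 3.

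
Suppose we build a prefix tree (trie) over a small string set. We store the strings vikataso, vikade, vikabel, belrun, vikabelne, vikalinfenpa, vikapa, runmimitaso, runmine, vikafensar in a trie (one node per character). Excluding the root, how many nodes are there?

50

Count nodes per top-level branch (shared prefixes stored once):
  'b'-branch (belrun): 6 nodes
  'r'-branch (runmimitaso, runmine): 13 nodes
  'v'-branch (vikabel, vikabelne, vikade, vikafensar, vikalinfenpa, vikapa, vikataso): 31 nodes
Sum: 50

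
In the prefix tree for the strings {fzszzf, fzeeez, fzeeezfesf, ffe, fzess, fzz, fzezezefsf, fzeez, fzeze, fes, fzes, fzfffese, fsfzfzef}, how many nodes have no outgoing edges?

A leaf is a node with no children — equivalently, the end of a word that is not a proper prefix of any other stored word.
Those words: "fes", "ffe", "fsfzfzef", "fzeeezfesf", "fzeez", "fzess", "fzezezefsf", "fzfffese", "fzszzf", "fzz"
Leaf count: 10

10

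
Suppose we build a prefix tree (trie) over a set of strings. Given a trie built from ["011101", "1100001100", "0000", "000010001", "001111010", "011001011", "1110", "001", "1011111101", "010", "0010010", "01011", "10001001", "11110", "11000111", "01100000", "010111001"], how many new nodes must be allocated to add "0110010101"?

2

The longest prefix of "0110010101" already in the trie is "01100101" (length 8).
So 10 − 8 = 2 new nodes.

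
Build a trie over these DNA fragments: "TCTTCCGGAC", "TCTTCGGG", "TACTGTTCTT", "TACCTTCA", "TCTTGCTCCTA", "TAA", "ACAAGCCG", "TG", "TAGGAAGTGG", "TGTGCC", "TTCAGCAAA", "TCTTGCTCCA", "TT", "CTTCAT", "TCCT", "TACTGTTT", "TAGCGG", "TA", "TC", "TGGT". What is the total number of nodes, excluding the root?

79

For each word, the new-node count is its length minus the longest prefix already in the trie:
  "TCTTCCGGAC" → 10 new (T, C, T, T, C, C, G, G, A, C)
  "TCTTCGGG" → prefix "TCTTC" already present; 3 new (G, G, G)
  "TACTGTTCTT" → prefix "T" already present; 9 new (A, C, T, G, T, T, C, T, T)
  "TACCTTCA" → prefix "TAC" already present; 5 new (C, T, T, C, A)
  "TCTTGCTCCTA" → prefix "TCTT" already present; 7 new (G, C, T, C, C, T, A)
  "TAA" → prefix "TA" already present; 1 new (A)
  "ACAAGCCG" → 8 new (A, C, A, A, G, C, C, G)
  "TG" → prefix "T" already present; 1 new (G)
  "TAGGAAGTGG" → prefix "TA" already present; 8 new (G, G, A, A, G, T, G, G)
  "TGTGCC" → prefix "TG" already present; 4 new (T, G, C, C)
  "TTCAGCAAA" → prefix "T" already present; 8 new (T, C, A, G, C, A, A, A)
  "TCTTGCTCCA" → prefix "TCTTGCTCC" already present; 1 new (A)
  "TT" → prefix "TT" already present; 0 new (none)
  "CTTCAT" → 6 new (C, T, T, C, A, T)
  "TCCT" → prefix "TC" already present; 2 new (C, T)
  "TACTGTTT" → prefix "TACTGTT" already present; 1 new (T)
  "TAGCGG" → prefix "TAG" already present; 3 new (C, G, G)
  "TA" → prefix "TA" already present; 0 new (none)
  "TC" → prefix "TC" already present; 0 new (none)
  "TGGT" → prefix "TG" already present; 2 new (G, T)
Total nodes = 10 + 3 + 9 + 5 + 7 + 1 + 8 + 1 + 8 + 4 + 8 + 1 + 0 + 6 + 2 + 1 + 3 + 0 + 0 + 2 = 79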